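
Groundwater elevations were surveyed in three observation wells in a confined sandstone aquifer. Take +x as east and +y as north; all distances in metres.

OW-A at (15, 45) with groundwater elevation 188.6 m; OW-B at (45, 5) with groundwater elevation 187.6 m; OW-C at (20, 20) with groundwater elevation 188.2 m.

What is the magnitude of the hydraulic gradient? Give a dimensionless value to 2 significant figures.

Taking OW-A as reference: OW-B−OW-A = (30, -40, -1.0); OW-C−OW-A = (5, -25, -0.4).
Determinant of the coordinate differences = 30·(-25) − 5·(-40) = -550.
∂h/∂x = [(-1.0)·(-25) − (-0.4)·(-40)] / -550 = -0.01636
∂h/∂y = [30·(-0.4) − 5·(-1.0)] / -550 = +0.01273
|∇h| = √(-0.01636² + 0.01273²) = 0.02073

0.021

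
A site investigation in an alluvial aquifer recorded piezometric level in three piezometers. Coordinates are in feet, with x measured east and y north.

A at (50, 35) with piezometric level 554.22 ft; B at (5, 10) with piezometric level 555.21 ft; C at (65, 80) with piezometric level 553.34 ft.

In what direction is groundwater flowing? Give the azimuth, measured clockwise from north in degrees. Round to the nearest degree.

Taking A as reference: B−A = (-45, -25, +0.99); C−A = (15, 45, -0.88).
Determinant of the coordinate differences = (-45)·45 − 15·(-25) = -1650.
∂h/∂x = [(+0.99)·45 − (-0.88)·(-25)] / -1650 = -0.01367
∂h/∂y = [(-45)·(-0.88) − 15·(+0.99)] / -1650 = -0.01500
Flow direction (−∇h) has components (+0.01367 E, +0.01500 N).
Azimuth = atan2(E, N) = atan2(+0.01367, +0.01500) = 42.3° ≈ 042°.

042°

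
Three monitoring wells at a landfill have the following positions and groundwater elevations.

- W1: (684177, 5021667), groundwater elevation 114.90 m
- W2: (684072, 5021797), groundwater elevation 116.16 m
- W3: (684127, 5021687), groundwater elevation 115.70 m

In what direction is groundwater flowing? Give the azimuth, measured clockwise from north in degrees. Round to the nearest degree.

Taking W1 as reference: W2−W1 = (-105, 130, +1.26); W3−W1 = (-50, 20, +0.80).
Determinant of the coordinate differences = (-105)·20 − (-50)·130 = 4400.
∂h/∂x = [(+1.26)·20 − (+0.80)·130] / 4400 = -0.01791
∂h/∂y = [(-105)·(+0.80) − (-50)·(+1.26)] / 4400 = -0.004773
Flow direction (−∇h) has components (+0.01791 E, +0.004773 N).
Azimuth = atan2(E, N) = atan2(+0.01791, +0.004773) = 75.1° ≈ 075°.

075°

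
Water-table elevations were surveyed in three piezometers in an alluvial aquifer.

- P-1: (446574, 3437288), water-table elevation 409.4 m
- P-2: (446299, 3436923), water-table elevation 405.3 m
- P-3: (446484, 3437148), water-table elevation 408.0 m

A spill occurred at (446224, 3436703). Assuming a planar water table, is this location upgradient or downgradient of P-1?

Differences from P-1: to P-2 (Δx, Δy, Δh) = (-275, -365, -4.1); to P-3 = (-90, -140, -1.4).
Determinant of the coordinate differences = (-275)·(-140) − (-90)·(-365) = 5650.
∂h/∂x = [(-4.1)·(-140) − (-1.4)·(-365)] / 5650 = +0.01115
∂h/∂y = [(-275)·(-1.4) − (-90)·(-4.1)] / 5650 = +0.002832
Head at (446224, 3436703) = 409.4 + (+0.01115)·(-350) + (+0.002832)·(-585) = 403.84 m.
That is lower than the 409.4 m at P-1, so the point is downgradient.

downgradient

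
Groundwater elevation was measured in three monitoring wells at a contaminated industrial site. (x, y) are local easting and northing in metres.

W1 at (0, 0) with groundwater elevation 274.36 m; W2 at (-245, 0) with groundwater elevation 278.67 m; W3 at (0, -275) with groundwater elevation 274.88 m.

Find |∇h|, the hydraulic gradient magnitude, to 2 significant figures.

0.018

∂h/∂x = (278.67 − 274.36) / (-245 − 0) = -0.01759
∂h/∂y = (274.88 − 274.36) / (-275 − 0) = -0.001891
|∇h| = √(-0.01759² + -0.001891²) = 0.01769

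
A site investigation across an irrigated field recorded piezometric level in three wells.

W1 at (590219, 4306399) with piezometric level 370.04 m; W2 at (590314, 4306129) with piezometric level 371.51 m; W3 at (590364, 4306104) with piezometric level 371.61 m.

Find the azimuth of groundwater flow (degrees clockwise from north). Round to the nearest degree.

Differences from W1: to W2 (Δx, Δy, Δh) = (95, -270, +1.47); to W3 = (145, -295, +1.57).
Solve a·Δx + b·Δy = Δh: det = 95·(-295) − 145·(-270) = 11125.
∂h/∂x = [(+1.47)·(-295) − (+1.57)·(-270)] / 11125 = -0.0008764
∂h/∂y = [95·(+1.57) − 145·(+1.47)] / 11125 = -0.005753
Flow direction (−∇h) has components (+0.0008764 E, +0.005753 N).
Azimuth = atan2(E, N) = atan2(+0.0008764, +0.005753) = 8.7° ≈ 009°.

009°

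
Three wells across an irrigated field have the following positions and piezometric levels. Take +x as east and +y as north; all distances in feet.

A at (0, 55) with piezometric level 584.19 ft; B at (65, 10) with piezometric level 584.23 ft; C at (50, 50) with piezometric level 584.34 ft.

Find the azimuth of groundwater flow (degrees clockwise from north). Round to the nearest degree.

220°

With h = a·x + b·y + c and A as origin, the differences give:
  65·a + (-45)·b = +0.04
  50·a + (-5)·b = +0.15
Eliminate b (×(-5) and ×(-45), subtract): 1925·a = 6.550 → a = ∂h/∂x = +0.003403
Back-substitute: b = ∂h/∂y = +0.004026.
Flow direction (−∇h) has components (-0.003403 E, -0.004026 N).
Azimuth = atan2(E, N) = atan2(-0.003403, -0.004026) = 220.2° ≈ 220°.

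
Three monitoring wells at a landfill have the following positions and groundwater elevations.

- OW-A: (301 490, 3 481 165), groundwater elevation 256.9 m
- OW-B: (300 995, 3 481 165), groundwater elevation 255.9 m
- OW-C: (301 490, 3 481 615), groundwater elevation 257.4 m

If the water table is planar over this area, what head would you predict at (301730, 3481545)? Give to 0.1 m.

257.8 m

∂h/∂x = (255.9 − 256.9) / (300995 − 301490) = +0.002020
∂h/∂y = (257.4 − 256.9) / (3481615 − 3481165) = +0.001111
h(301730, 3481545) = 256.9 + (+0.002020)·(240) + (+0.001111)·(380) = 256.9 +0.485 +0.422 = 257.807 m.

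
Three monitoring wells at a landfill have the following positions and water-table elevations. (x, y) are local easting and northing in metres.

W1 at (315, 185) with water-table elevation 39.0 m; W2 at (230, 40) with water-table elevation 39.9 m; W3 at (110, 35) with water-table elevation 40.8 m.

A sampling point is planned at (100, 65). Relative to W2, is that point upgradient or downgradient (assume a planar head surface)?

Taking W1 as reference: W2−W1 = (-85, -145, +0.9); W3−W1 = (-205, -150, +1.8).
Determinant of the coordinate differences = (-85)·(-150) − (-205)·(-145) = -16975.
∂h/∂x = [(+0.9)·(-150) − (+1.8)·(-145)] / -16975 = -0.007423
∂h/∂y = [(-85)·(+1.8) − (-205)·(+0.9)] / -16975 = -0.001856
Head at (100, 65) = 39.0 + (-0.007423)·(-215) + (-0.001856)·(-120) = 40.82 m.
That is higher than the 39.9 m at W2, so the point is upgradient.

upgradient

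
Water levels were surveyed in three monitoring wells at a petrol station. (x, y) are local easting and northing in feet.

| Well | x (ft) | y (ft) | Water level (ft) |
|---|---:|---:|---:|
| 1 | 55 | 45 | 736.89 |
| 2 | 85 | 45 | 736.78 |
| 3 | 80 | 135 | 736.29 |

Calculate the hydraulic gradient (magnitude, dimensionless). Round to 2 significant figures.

0.0067

With h = a·x + b·y + c and 1 as origin, the differences give:
  30·a + 0·b = -0.11
  25·a + 90·b = -0.60
Eliminate b (×90 and ×0, subtract): 2700·a = -9.900 → a = ∂h/∂x = -0.003667
Back-substitute: b = ∂h/∂y = -0.005648.
|∇h| = √(-0.003667² + -0.005648²) = 0.006734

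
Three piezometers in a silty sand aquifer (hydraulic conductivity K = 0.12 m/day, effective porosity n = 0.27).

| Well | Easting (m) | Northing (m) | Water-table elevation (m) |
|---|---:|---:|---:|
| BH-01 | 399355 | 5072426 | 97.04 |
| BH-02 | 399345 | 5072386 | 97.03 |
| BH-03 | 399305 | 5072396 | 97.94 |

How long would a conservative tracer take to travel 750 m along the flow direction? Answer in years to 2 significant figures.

With h = a·x + b·y + c and BH-01 as origin, the differences give:
  (-10)·a + (-40)·b = -0.01
  (-50)·a + (-30)·b = +0.90
Eliminate b (×(-30) and ×(-40), subtract): -1700·a = 36.300 → a = ∂h/∂x = -0.02135
Back-substitute: b = ∂h/∂y = +0.005588.
|∇h| = √(-0.02135² + 0.005588²) = 0.02207
Seepage velocity v = K·i/n = 0.12 × 0.02207 / 0.27 = 0.009809 m/day.
t = 750 / 0.009809 = 7.646e+04 days = 209 years.

210 years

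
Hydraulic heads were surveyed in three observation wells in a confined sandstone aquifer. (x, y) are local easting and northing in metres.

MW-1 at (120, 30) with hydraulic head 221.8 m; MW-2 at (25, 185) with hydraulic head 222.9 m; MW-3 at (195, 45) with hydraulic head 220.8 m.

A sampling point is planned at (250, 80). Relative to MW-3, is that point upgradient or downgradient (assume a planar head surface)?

downgradient

With h = a·x + b·y + c and MW-1 as origin, the differences give:
  (-95)·a + 155·b = +1.1
  75·a + 15·b = -1.0
Eliminate b (×15 and ×155, subtract): -13050·a = 171.50 → a = ∂h/∂x = -0.01314
Back-substitute: b = ∂h/∂y = -0.0009579.
Head at (250, 80) = 221.8 + (-0.01314)·(130) + (-0.0009579)·(50) = 220.04 m.
That is lower than the 220.8 m at MW-3, so the point is downgradient.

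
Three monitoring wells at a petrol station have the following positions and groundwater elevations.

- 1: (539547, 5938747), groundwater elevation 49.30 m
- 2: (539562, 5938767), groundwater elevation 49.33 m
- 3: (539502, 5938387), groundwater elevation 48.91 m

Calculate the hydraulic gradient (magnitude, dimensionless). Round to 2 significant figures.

Differences from 1: to 2 (Δx, Δy, Δh) = (15, 20, +0.03); to 3 = (-45, -360, -0.39).
Solve a·Δx + b·Δy = Δh: det = 15·(-360) − (-45)·20 = -4500.
∂h/∂x = [(+0.03)·(-360) − (-0.39)·20] / -4500 = +0.0006667
∂h/∂y = [15·(-0.39) − (-45)·(+0.03)] / -4500 = +0.0010000
|∇h| = √(0.0006667² + 0.0010000²) = 0.001202

0.0012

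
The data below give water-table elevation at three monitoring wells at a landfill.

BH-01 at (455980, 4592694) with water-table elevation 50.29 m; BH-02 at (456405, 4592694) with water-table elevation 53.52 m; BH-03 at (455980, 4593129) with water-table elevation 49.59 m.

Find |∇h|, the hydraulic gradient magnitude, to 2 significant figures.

0.0078

∂h/∂x = (53.52 − 50.29) / (456405 − 455980) = +0.007600
∂h/∂y = (49.59 − 50.29) / (4593129 − 4592694) = -0.001609
|∇h| = √(0.007600² + -0.001609²) = 0.007768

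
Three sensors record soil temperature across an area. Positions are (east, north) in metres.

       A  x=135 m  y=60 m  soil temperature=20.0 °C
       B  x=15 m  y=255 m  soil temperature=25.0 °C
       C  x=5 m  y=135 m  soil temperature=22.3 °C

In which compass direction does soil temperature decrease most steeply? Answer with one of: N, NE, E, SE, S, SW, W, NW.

Three-point gradient (reference A): Δ to B = (-120, 195, +5.0), Δ to C = (-130, 75, +2.3).
∂T/∂x = -0.004495, ∂T/∂y = +0.02287 (det = 16350).
Steepest decrease is along −∇f = (+0.004495 E, -0.02287 N) → south.

S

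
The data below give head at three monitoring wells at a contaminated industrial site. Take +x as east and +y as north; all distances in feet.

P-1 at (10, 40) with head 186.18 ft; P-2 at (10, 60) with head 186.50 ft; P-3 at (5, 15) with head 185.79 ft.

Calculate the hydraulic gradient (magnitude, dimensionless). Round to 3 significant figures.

0.0161

Taking P-1 as reference: P-2−P-1 = (0, 20, +0.32); P-3−P-1 = (-5, -25, -0.39).
Solve a·Δx + b·Δy = Δh: det = 0·(-25) − (-5)·20 = 100.
∂h/∂x = [(+0.32)·(-25) − (-0.39)·20] / 100 = -0.002000
∂h/∂y = [0·(-0.39) − (-5)·(+0.32)] / 100 = +0.01600
|∇h| = √(-0.002000² + 0.01600²) = 0.01612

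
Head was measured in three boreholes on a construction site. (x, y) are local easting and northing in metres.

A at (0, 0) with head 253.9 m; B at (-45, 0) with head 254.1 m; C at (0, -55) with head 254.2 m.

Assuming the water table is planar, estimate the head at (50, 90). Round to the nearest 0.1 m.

∂h/∂x = (254.1 − 253.9) / (-45 − 0) = -0.004444
∂h/∂y = (254.2 − 253.9) / (-55 − 0) = -0.005455
h(50, 90) = 253.9 + (-0.004444)·(50) + (-0.005455)·(90) = 253.9 -0.222 -0.491 = 253.187 m.

253.2 m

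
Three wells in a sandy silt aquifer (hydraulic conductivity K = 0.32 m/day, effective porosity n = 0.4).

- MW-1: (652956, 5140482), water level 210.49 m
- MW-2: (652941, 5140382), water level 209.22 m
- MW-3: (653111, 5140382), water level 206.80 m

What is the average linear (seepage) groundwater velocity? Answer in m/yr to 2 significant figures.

6.0 m/yr

With h = a·x + b·y + c and MW-1 as origin, the differences give:
  (-15)·a + (-100)·b = -1.27
  155·a + (-100)·b = -3.69
Eliminate b (×(-100) and ×(-100), subtract): 17000·a = -242.000 → a = ∂h/∂x = -0.01424
Back-substitute: b = ∂h/∂y = +0.01484.
|∇h| = √(-0.01424² + 0.01484²) = 0.02057
Seepage velocity v = K·i/n = 0.32 × 0.02057 / 0.4 = 0.01646 m/day = 6.012 m/yr.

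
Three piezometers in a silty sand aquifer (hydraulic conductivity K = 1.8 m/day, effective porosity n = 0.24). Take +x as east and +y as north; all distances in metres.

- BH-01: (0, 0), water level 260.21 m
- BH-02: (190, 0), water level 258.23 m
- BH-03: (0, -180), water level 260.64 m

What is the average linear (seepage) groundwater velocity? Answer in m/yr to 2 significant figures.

∂h/∂x = (258.23 − 260.21) / (190 − 0) = -0.01042
∂h/∂y = (260.64 − 260.21) / (-180 − 0) = -0.002389
|∇h| = √(-0.01042² + -0.002389²) = 0.01069
Seepage velocity v = K·i/n = 1.8 × 0.01069 / 0.24 = 0.08017 m/day = 29.28 m/yr.

29 m/yr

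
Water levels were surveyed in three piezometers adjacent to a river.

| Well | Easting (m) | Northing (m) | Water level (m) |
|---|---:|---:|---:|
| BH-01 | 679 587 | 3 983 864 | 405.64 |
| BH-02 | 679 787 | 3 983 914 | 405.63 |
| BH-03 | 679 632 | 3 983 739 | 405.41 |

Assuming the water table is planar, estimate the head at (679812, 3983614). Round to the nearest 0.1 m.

Differences from BH-01: to BH-02 (Δx, Δy, Δh) = (200, 50, -0.01); to BH-03 = (45, -125, -0.23).
Determinant of the coordinate differences = 200·(-125) − 45·50 = -27250.
∂h/∂x = [(-0.01)·(-125) − (-0.23)·50] / -27250 = -0.0004679
∂h/∂y = [200·(-0.23) − 45·(-0.01)] / -27250 = +0.001672
h(679812, 3983614) = 405.64 + (-0.0004679)·(225) + (+0.001672)·(-250) = 405.64 -0.105 -0.418 = 405.117 m.

405.1 m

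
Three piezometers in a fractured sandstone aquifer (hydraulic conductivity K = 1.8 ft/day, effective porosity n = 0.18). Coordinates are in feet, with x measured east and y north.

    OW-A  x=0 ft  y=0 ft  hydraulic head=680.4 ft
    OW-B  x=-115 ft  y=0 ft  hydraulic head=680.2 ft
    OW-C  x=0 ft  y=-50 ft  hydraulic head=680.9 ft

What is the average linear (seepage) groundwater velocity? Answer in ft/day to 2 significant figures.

∂h/∂x = (680.2 − 680.4) / (-115 − 0) = +0.001739
∂h/∂y = (680.9 − 680.4) / (-50 − 0) = -0.01000
|∇h| = √(0.001739² + -0.01000²) = 0.01015
Seepage velocity v = K·i/n = 1.8 × 0.01015 / 0.18 = 0.1015 ft/day.

0.10 ft/day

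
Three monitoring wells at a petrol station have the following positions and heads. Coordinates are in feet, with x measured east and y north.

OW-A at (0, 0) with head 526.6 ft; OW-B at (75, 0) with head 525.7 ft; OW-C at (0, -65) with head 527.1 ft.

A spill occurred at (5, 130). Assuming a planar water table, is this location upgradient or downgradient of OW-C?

downgradient

∂h/∂x = (525.7 − 526.6) / (75 − 0) = -0.01200
∂h/∂y = (527.1 − 526.6) / (-65 − 0) = -0.007692
Head at (5, 130) = 526.6 + (-0.01200)·(5) + (-0.007692)·(130) = 525.54 ft.
That is lower than the 527.1 ft at OW-C, so the point is downgradient.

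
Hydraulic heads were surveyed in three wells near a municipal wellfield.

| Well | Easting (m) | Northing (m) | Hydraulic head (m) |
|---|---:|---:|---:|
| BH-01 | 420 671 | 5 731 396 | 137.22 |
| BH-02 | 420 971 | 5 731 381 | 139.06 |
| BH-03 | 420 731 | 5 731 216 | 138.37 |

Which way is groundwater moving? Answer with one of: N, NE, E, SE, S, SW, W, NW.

NW

With h = a·x + b·y + c and BH-01 as origin, the differences give:
  300·a + (-15)·b = +1.84
  60·a + (-180)·b = +1.15
Eliminate b (×(-180) and ×(-15), subtract): -53100·a = -313.950 → a = ∂h/∂x = +0.005912
Back-substitute: b = ∂h/∂y = -0.004418.
Flow = −∇h = (-0.005912 east, +0.004418 north), which points northwest.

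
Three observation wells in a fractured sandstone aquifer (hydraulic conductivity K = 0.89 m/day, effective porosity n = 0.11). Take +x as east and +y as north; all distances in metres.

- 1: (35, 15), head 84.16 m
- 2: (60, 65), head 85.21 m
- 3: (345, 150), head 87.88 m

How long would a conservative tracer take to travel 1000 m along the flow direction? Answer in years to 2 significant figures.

Three-point gradient (reference 1): Δ to 2 = (25, 50, +1.05), Δ to 3 = (310, 135, +3.72).
∂h/∂x = +0.003649, ∂h/∂y = +0.01918 (det = -12125).
|∇h| = √(0.003649² + 0.01918²) = 0.01952
Seepage velocity v = K·i/n = 0.89 × 0.01952 / 0.11 = 0.1579 m/day.
t = 1000 / 0.1579 = 6333 days = 17.3 years.

17 years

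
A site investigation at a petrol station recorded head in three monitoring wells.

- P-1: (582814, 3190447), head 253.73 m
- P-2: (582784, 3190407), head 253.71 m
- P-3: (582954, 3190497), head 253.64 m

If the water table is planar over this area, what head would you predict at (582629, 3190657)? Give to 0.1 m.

Taking P-1 as reference: P-2−P-1 = (-30, -40, -0.02); P-3−P-1 = (140, 50, -0.09).
Solve a·Δx + b·Δy = Δh: det = (-30)·50 − 140·(-40) = 4100.
∂h/∂x = [(-0.02)·50 − (-0.09)·(-40)] / 4100 = -0.001122
∂h/∂y = [(-30)·(-0.09) − 140·(-0.02)] / 4100 = +0.001341
h(582629, 3190657) = 253.73 + (-0.001122)·(-185) + (+0.001341)·(210) = 253.73 +0.208 +0.282 = 254.219 m.

254.2 m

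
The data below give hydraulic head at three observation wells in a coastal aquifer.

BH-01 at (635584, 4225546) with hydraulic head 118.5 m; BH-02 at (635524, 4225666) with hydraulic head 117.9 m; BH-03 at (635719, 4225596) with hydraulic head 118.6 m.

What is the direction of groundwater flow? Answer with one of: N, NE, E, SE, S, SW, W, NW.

NW

With h = a·x + b·y + c and BH-01 as origin, the differences give:
  (-60)·a + 120·b = -0.6
  135·a + 50·b = +0.1
Eliminate b (×50 and ×120, subtract): -19200·a = -42.00 → a = ∂h/∂x = +0.002187
Back-substitute: b = ∂h/∂y = -0.003906.
Flow = −∇h = (-0.002187 east, +0.003906 north), which points northwest.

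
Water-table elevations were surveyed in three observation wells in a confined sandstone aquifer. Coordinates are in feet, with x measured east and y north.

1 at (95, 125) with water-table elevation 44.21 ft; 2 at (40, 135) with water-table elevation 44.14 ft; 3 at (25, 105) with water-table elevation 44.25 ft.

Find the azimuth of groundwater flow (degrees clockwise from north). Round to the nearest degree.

Three-point gradient (reference 1): Δ to 2 = (-55, 10, -0.07), Δ to 3 = (-70, -20, +0.04).
∂h/∂x = +0.0005556, ∂h/∂y = -0.003944 (det = 1800).
Flow direction (−∇h) has components (-0.0005556 E, +0.003944 N).
Azimuth = atan2(E, N) = atan2(-0.0005556, +0.003944) = 352.0° ≈ 352°.

352°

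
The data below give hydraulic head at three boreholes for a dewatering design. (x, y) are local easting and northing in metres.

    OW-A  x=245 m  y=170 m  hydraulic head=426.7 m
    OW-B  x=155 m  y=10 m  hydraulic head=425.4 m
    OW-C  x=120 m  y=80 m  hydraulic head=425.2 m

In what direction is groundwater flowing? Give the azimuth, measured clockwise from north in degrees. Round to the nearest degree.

257°

With h = a·x + b·y + c and OW-A as origin, the differences give:
  (-90)·a + (-160)·b = -1.3
  (-125)·a + (-90)·b = -1.5
Eliminate b (×(-90) and ×(-160), subtract): -11900·a = -123.00 → a = ∂h/∂x = +0.01034
Back-substitute: b = ∂h/∂y = +0.002311.
Flow direction (−∇h) has components (-0.01034 E, -0.002311 N).
Azimuth = atan2(E, N) = atan2(-0.01034, -0.002311) = 257.4° ≈ 257°.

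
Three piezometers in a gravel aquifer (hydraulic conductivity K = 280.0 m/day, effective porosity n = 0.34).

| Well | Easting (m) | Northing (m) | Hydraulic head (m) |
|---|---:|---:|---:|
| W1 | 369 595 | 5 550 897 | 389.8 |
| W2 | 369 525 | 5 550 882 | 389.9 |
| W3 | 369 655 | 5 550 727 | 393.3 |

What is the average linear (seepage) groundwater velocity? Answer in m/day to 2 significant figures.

16 m/day

Three-point gradient (reference W1): Δ to W2 = (-70, -15, +0.1), Δ to W3 = (60, -170, +3.5).
∂h/∂x = +0.002773, ∂h/∂y = -0.01961 (det = 12800).
|∇h| = √(0.002773² + -0.01961²) = 0.01981
Seepage velocity v = K·i/n = 280.0 × 0.01981 / 0.34 = 16.31 m/day.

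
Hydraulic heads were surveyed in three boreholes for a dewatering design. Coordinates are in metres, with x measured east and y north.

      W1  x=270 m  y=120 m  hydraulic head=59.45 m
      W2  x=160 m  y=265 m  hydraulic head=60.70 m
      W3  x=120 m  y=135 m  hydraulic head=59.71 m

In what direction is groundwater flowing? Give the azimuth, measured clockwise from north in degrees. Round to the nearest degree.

173°

With h = a·x + b·y + c and W1 as origin, the differences give:
  (-110)·a + 145·b = +1.25
  (-150)·a + 15·b = +0.26
Eliminate b (×15 and ×145, subtract): 20100·a = -18.950 → a = ∂h/∂x = -0.0009428
Back-substitute: b = ∂h/∂y = +0.007905.
Flow direction (−∇h) has components (+0.0009428 E, -0.007905 N).
Azimuth = atan2(E, N) = atan2(+0.0009428, -0.007905) = 173.2° ≈ 173°.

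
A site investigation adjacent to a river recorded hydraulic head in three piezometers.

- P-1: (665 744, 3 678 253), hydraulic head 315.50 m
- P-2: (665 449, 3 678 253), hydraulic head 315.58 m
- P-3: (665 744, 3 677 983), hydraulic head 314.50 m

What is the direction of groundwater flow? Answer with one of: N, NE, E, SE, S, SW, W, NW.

S

∂h/∂x = (315.58 − 315.50) / (665449 − 665744) = -0.0002712
∂h/∂y = (314.50 − 315.50) / (3677983 − 3678253) = +0.003704
Flow = −∇h = (+0.0002712 east, -0.003704 north), which points south.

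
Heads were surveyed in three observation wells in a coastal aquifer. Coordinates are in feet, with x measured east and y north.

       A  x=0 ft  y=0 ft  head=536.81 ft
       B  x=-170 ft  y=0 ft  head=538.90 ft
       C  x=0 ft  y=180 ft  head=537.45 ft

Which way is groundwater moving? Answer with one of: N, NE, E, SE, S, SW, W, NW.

E

∂h/∂x = (538.90 − 536.81) / (-170 − 0) = -0.01229
∂h/∂y = (537.45 − 536.81) / (180 − 0) = +0.003556
Flow = −∇h = (+0.01229 east, -0.003556 north), which points east.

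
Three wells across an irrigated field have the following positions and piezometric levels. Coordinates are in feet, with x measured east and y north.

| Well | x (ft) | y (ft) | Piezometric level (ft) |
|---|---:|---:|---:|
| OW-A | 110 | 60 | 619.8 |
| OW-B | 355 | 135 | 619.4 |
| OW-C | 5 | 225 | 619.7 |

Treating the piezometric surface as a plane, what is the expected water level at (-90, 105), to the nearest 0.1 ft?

620.0 ft

Differences from OW-A: to OW-B (Δx, Δy, Δh) = (245, 75, -0.4); to OW-C = (-105, 165, -0.1).
Solve a·Δx + b·Δy = Δh: det = 245·165 − (-105)·75 = 48300.
∂h/∂x = [(-0.4)·165 − (-0.1)·75] / 48300 = -0.001211
∂h/∂y = [245·(-0.1) − (-105)·(-0.4)] / 48300 = -0.001377
h(-90, 105) = 619.8 + (-0.001211)·(-200) + (-0.001377)·(45) = 619.8 +0.242 -0.062 = 619.980 ft.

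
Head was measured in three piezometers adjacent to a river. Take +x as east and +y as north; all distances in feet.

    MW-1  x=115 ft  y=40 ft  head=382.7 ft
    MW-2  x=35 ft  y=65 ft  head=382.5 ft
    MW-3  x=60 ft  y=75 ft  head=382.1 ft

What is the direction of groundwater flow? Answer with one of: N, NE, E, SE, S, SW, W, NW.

With h = a·x + b·y + c and MW-1 as origin, the differences give:
  (-80)·a + 25·b = -0.2
  (-55)·a + 35·b = -0.6
Eliminate b (×35 and ×25, subtract): -1425·a = 8.00 → a = ∂h/∂x = -0.005614
Back-substitute: b = ∂h/∂y = -0.02596.
Flow = −∇h = (+0.005614 east, +0.02596 north), which points north.

N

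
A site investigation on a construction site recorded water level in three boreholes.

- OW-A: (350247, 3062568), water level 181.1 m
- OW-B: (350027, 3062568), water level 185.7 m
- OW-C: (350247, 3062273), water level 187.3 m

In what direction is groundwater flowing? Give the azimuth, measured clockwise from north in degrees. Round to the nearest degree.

045°

∂h/∂x = (185.7 − 181.1) / (350027 − 350247) = -0.02091
∂h/∂y = (187.3 − 181.1) / (3062273 − 3062568) = -0.02102
Flow direction (−∇h) has components (+0.02091 E, +0.02102 N).
Azimuth = atan2(E, N) = atan2(+0.02091, +0.02102) = 44.9° ≈ 045°.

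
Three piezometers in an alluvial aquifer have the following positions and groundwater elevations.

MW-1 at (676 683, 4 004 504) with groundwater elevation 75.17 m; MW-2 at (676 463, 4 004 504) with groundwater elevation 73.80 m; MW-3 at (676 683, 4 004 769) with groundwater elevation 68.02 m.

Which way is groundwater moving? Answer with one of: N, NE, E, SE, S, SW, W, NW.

N

∂h/∂x = (73.80 − 75.17) / (676463 − 676683) = +0.006227
∂h/∂y = (68.02 − 75.17) / (4004769 − 4004504) = -0.02698
Flow = −∇h = (-0.006227 east, +0.02698 north), which points north.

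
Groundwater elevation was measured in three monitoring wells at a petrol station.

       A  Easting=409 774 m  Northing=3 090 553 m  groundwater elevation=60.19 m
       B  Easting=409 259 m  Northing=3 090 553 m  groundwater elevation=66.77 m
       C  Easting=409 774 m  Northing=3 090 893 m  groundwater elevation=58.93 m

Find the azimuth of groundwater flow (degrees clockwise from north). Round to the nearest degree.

074°

∂h/∂x = (66.77 − 60.19) / (409259 − 409774) = -0.01278
∂h/∂y = (58.93 − 60.19) / (3090893 − 3090553) = -0.003706
Flow direction (−∇h) has components (+0.01278 E, +0.003706 N).
Azimuth = atan2(E, N) = atan2(+0.01278, +0.003706) = 73.8° ≈ 074°.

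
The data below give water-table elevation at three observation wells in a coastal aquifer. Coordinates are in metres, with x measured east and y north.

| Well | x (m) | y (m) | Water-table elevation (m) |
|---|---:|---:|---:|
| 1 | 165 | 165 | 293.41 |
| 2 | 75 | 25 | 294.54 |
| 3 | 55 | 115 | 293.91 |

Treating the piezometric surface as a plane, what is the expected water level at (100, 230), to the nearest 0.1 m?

Differences from 1: to 2 (Δx, Δy, Δh) = (-90, -140, +1.13); to 3 = (-110, -50, +0.50).
Determinant of the coordinate differences = (-90)·(-50) − (-110)·(-140) = -10900.
∂h/∂x = [(+1.13)·(-50) − (+0.50)·(-140)] / -10900 = -0.001239
∂h/∂y = [(-90)·(+0.50) − (-110)·(+1.13)] / -10900 = -0.007275
h(100, 230) = 293.41 + (-0.001239)·(-65) + (-0.007275)·(65) = 293.41 +0.081 -0.473 = 293.018 m.

293.0 m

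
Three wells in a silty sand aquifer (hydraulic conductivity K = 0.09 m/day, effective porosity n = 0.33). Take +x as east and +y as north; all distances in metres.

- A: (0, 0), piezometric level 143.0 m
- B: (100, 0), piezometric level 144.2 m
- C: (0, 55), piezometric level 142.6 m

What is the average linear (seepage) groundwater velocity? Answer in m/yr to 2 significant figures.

∂h/∂x = (144.2 − 143.0) / (100 − 0) = +0.01200
∂h/∂y = (142.6 − 143.0) / (55 − 0) = -0.007273
|∇h| = √(0.01200² + -0.007273²) = 0.01403
Seepage velocity v = K·i/n = 0.09 × 0.01403 / 0.33 = 0.003826 m/day = 1.397 m/yr.

1.4 m/yr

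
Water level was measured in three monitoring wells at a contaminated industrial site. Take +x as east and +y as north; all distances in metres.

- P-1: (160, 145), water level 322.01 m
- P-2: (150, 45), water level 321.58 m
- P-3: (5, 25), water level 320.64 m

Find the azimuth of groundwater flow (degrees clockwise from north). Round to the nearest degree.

Differences from P-1: to P-2 (Δx, Δy, Δh) = (-10, -100, -0.43); to P-3 = (-155, -120, -1.37).
Solve a·Δx + b·Δy = Δh: det = (-10)·(-120) − (-155)·(-100) = -14300.
∂h/∂x = [(-0.43)·(-120) − (-1.37)·(-100)] / -14300 = +0.005972
∂h/∂y = [(-10)·(-1.37) − (-155)·(-0.43)] / -14300 = +0.003703
Flow direction (−∇h) has components (-0.005972 E, -0.003703 N).
Azimuth = atan2(E, N) = atan2(-0.005972, -0.003703) = 238.2° ≈ 238°.

238°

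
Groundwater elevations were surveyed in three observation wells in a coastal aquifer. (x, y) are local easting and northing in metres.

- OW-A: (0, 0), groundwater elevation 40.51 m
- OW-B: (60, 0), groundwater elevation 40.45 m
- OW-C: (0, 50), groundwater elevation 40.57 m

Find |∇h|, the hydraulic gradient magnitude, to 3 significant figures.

∂h/∂x = (40.45 − 40.51) / (60 − 0) = -0.0010000
∂h/∂y = (40.57 − 40.51) / (50 − 0) = +0.001200
|∇h| = √(-0.0010000² + 0.001200²) = 0.001562

0.00156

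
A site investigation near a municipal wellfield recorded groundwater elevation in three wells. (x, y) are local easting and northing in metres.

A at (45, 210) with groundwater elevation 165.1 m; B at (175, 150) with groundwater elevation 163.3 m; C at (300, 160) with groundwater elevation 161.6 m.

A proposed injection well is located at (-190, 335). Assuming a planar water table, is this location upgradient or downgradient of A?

With h = a·x + b·y + c and A as origin, the differences give:
  130·a + (-60)·b = -1.8
  255·a + (-50)·b = -3.5
Eliminate b (×(-50) and ×(-60), subtract): 8800·a = -120.00 → a = ∂h/∂x = -0.01364
Back-substitute: b = ∂h/∂y = +0.0004545.
Head at (-190, 335) = 165.1 + (-0.01364)·(-235) + (+0.0004545)·(125) = 168.36 m.
That is higher than the 165.1 m at A, so the point is upgradient.

upgradient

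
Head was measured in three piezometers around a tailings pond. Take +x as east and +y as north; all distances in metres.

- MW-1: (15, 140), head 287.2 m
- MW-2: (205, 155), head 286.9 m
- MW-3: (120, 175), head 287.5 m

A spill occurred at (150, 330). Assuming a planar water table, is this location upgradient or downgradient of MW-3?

upgradient

Differences from MW-1: to MW-2 (Δx, Δy, Δh) = (190, 15, -0.3); to MW-3 = (105, 35, +0.3).
Determinant of the coordinate differences = 190·35 − 105·15 = 5075.
∂h/∂x = [(-0.3)·35 − (+0.3)·15] / 5075 = -0.002956
∂h/∂y = [190·(+0.3) − 105·(-0.3)] / 5075 = +0.01744
Head at (150, 330) = 287.2 + (-0.002956)·(135) + (+0.01744)·(190) = 290.11 m.
That is higher than the 287.5 m at MW-3, so the point is upgradient.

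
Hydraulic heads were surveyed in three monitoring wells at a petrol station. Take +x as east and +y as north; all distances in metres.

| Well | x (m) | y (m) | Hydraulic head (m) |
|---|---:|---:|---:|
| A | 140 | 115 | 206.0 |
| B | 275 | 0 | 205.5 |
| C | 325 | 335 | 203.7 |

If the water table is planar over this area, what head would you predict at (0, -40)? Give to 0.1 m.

With h = a·x + b·y + c and A as origin, the differences give:
  135·a + (-115)·b = -0.5
  185·a + 220·b = -2.3
Eliminate b (×220 and ×(-115), subtract): 50975·a = -374.50 → a = ∂h/∂x = -0.007347
Back-substitute: b = ∂h/∂y = -0.004277.
h(0, -40) = 206.0 + (-0.007347)·(-140) + (-0.004277)·(-155) = 206.0 +1.029 +0.663 = 207.691 m.

207.7 m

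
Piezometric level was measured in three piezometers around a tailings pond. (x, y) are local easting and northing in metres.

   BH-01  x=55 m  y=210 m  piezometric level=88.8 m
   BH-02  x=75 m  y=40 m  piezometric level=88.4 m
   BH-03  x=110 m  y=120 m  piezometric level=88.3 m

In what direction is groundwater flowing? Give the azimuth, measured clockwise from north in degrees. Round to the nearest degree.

104°

With h = a·x + b·y + c and BH-01 as origin, the differences give:
  20·a + (-170)·b = -0.4
  55·a + (-90)·b = -0.5
Eliminate b (×(-90) and ×(-170), subtract): 7550·a = -49.00 → a = ∂h/∂x = -0.006490
Back-substitute: b = ∂h/∂y = +0.001589.
Flow direction (−∇h) has components (+0.006490 E, -0.001589 N).
Azimuth = atan2(E, N) = atan2(+0.006490, -0.001589) = 103.8° ≈ 104°.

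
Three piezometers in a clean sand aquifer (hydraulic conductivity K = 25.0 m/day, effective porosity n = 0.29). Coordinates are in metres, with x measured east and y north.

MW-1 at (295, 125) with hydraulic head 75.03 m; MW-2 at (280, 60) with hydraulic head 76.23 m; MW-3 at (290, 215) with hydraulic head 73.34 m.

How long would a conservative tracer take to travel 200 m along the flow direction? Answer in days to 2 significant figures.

120 days

Taking MW-1 as reference: MW-2−MW-1 = (-15, -65, +1.20); MW-3−MW-1 = (-5, 90, -1.69).
Determinant of the coordinate differences = (-15)·90 − (-5)·(-65) = -1675.
∂h/∂x = [(+1.20)·90 − (-1.69)·(-65)] / -1675 = +0.001104
∂h/∂y = [(-15)·(-1.69) − (-5)·(+1.20)] / -1675 = -0.01872
|∇h| = √(0.001104² + -0.01872²) = 0.01875
Seepage velocity v = K·i/n = 25.0 × 0.01875 / 0.29 = 1.616 m/day.
t = 200 / 1.616 = 123.8 days.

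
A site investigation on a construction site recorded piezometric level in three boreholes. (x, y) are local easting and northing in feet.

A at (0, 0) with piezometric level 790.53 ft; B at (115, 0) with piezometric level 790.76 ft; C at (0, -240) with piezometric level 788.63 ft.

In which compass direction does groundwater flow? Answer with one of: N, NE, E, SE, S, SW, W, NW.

∂h/∂x = (790.76 − 790.53) / (115 − 0) = +0.002000
∂h/∂y = (788.63 − 790.53) / (-240 − 0) = +0.007917
Flow = −∇h = (-0.002000 east, -0.007917 north), which points south.

S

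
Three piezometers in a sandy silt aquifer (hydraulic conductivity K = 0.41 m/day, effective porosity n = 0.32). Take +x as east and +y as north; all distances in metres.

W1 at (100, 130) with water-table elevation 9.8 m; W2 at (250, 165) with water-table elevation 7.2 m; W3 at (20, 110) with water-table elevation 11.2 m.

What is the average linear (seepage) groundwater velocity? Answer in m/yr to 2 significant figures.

With h = a·x + b·y + c and W1 as origin, the differences give:
  150·a + 35·b = -2.6
  (-80)·a + (-20)·b = +1.4
Eliminate b (×(-20) and ×35, subtract): -200·a = 3.00 → a = ∂h/∂x = -0.01500
Back-substitute: b = ∂h/∂y = -0.010000.
|∇h| = √(-0.01500² + -0.010000²) = 0.01803
Seepage velocity v = K·i/n = 0.41 × 0.01803 / 0.32 = 0.0231 m/day = 8.437 m/yr.

8.4 m/yr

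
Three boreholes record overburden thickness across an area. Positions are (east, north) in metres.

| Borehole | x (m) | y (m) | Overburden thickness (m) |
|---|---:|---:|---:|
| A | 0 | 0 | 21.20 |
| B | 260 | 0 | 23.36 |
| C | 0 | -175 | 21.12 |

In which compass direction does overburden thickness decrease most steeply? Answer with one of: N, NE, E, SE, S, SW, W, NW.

W

∂d/∂x = (23.36 − 21.20) / (260 − 0) = +0.008308
∂d/∂y = (21.12 − 21.20) / (-175 − 0) = +0.0004571
Steepest decrease is along −∇f = (-0.008308 E, -0.0004571 N) → west.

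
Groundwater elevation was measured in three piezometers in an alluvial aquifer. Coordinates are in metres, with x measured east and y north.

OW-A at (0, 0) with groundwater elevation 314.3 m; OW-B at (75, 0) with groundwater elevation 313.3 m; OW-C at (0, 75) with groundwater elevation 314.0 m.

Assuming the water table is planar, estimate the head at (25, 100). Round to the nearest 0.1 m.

313.6 m

∂h/∂x = (313.3 − 314.3) / (75 − 0) = -0.01333
∂h/∂y = (314.0 − 314.3) / (75 − 0) = -0.004000
h(25, 100) = 314.3 + (-0.01333)·(25) + (-0.004000)·(100) = 314.3 -0.333 -0.400 = 313.567 m.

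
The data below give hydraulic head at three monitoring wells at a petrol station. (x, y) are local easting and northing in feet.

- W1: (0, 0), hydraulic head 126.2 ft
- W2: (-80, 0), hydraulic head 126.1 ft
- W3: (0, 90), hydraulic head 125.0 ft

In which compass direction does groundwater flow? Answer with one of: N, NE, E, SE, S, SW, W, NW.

N

∂h/∂x = (126.1 − 126.2) / (-80 − 0) = +0.001250
∂h/∂y = (125.0 − 126.2) / (90 − 0) = -0.01333
Flow = −∇h = (-0.001250 east, +0.01333 north), which points north.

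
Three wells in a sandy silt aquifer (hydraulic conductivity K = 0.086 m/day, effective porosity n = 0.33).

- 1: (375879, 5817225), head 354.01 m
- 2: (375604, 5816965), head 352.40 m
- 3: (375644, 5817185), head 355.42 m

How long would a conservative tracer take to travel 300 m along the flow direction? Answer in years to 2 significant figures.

Three-point gradient (reference 1): Δ to 2 = (-275, -260, -1.61), Δ to 3 = (-235, -40, +1.41).
∂h/∂x = -0.008603, ∂h/∂y = +0.01529 (det = -50100).
|∇h| = √(-0.008603² + 0.01529²) = 0.01754
Seepage velocity v = K·i/n = 0.086 × 0.01754 / 0.33 = 0.004571 m/day.
t = 300 / 0.004571 = 6.563e+04 days = 180 years.

180 years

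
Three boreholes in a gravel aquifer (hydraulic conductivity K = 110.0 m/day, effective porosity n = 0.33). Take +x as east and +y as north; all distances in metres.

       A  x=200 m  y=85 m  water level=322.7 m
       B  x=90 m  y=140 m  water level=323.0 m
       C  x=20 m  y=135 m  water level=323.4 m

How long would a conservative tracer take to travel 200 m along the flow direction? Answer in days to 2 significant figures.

80 days

Differences from A: to B (Δx, Δy, Δh) = (-110, 55, +0.3); to C = (-180, 50, +0.7).
Solve a·Δx + b·Δy = Δh: det = (-110)·50 − (-180)·55 = 4400.
∂h/∂x = [(+0.3)·50 − (+0.7)·55] / 4400 = -0.005341
∂h/∂y = [(-110)·(+0.7) − (-180)·(+0.3)] / 4400 = -0.005227
|∇h| = √(-0.005341² + -0.005227²) = 0.007473
Seepage velocity v = K·i/n = 110.0 × 0.007473 / 0.33 = 2.491 m/day.
t = 200 / 2.491 = 80.29 days.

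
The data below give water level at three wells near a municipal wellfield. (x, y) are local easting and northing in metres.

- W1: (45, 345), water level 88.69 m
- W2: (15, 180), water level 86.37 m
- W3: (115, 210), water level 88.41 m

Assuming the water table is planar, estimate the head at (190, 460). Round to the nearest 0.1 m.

92.4 m

Taking W1 as reference: W2−W1 = (-30, -165, -2.32); W3−W1 = (70, -135, -0.28).
Determinant of the coordinate differences = (-30)·(-135) − 70·(-165) = 15600.
∂h/∂x = [(-2.32)·(-135) − (-0.28)·(-165)] / 15600 = +0.01712
∂h/∂y = [(-30)·(-0.28) − 70·(-2.32)] / 15600 = +0.01095
h(190, 460) = 88.69 + (+0.01712)·(145) + (+0.01095)·(115) = 88.69 +2.482 +1.259 = 92.431 m.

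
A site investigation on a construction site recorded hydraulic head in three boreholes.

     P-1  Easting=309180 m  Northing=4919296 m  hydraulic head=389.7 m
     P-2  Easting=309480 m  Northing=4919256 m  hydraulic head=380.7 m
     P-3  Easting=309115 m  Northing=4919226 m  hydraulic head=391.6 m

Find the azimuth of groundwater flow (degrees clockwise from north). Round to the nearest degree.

Differences from P-1: to P-2 (Δx, Δy, Δh) = (300, -40, -9.0); to P-3 = (-65, -70, +1.9).
Determinant of the coordinate differences = 300·(-70) − (-65)·(-40) = -23600.
∂h/∂x = [(-9.0)·(-70) − (+1.9)·(-40)] / -23600 = -0.02992
∂h/∂y = [300·(+1.9) − (-65)·(-9.0)] / -23600 = +0.0006356
Flow direction (−∇h) has components (+0.02992 E, -0.0006356 N).
Azimuth = atan2(E, N) = atan2(+0.02992, -0.0006356) = 91.2° ≈ 091°.

091°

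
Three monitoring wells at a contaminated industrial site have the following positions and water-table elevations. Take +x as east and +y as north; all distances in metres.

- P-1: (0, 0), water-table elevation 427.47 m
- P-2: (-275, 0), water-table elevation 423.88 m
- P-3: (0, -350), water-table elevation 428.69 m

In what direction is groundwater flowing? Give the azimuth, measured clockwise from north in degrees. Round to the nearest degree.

285°

∂h/∂x = (423.88 − 427.47) / (-275 − 0) = +0.01305
∂h/∂y = (428.69 − 427.47) / (-350 − 0) = -0.003486
Flow direction (−∇h) has components (-0.01305 E, +0.003486 N).
Azimuth = atan2(E, N) = atan2(-0.01305, +0.003486) = 284.9° ≈ 285°.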